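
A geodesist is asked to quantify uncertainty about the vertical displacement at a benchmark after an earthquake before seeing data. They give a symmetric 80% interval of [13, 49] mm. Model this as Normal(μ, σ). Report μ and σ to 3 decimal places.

A symmetric 80% interval runs μ ± z·σ with z = 1.282.
Half-width = 18, so σ = 18/1.282 = 14.045.
μ is the interval midpoint, 31.000.

μ = 31.000, σ = 14.045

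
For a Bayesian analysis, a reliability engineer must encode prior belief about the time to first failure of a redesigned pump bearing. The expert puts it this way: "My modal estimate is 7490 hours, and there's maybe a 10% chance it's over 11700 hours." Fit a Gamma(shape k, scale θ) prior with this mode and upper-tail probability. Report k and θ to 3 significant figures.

k ≈ 10.4, θ ≈ 796

Gamma(k,θ) with k>1 has mode (k−1)θ, so θ = 7490/(k−1).
Need P(X < 11700) = 0.9 with θ tied to k this way. Start at k = 2, θ = 7490: P(X<11700) ≈ 0.463.
Too low — raise k to concentrate. Iterating converges to k ≈ 10.4.
Then θ = 7490/(10.4−1) ≈ 796.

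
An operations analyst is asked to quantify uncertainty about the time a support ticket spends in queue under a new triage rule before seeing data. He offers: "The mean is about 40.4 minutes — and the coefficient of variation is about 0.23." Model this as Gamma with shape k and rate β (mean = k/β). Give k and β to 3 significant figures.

k ≈ 18.9, β ≈ 0.468

For Gamma(k, rate β): mean = k/β, variance = k/β², so CV = 1/√k.
CV = 0.23, hence k = 1/CV² = 18.9.
Then β = k/mean = 18.9/40.4 = 0.468.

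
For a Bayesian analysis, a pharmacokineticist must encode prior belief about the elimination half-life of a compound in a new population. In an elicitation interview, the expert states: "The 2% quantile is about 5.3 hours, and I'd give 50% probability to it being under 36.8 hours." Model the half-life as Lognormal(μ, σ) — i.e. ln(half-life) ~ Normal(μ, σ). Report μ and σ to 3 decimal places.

If T ~ Lognormal(μ,σ) then ln T ~ Normal(μ,σ), so the p-quantile of ln T is μ + z_p·σ.
ln(5.3) = 1.668 and ln(36.8) = 3.605; z_{0.02} = -2.054, z_{0.5} = 0.
σ = (3.605 − 1.668)/(0 − (-2.054)) = 0.944.
μ = 1.668 − (-2.054)·0.944 = 3.605.

μ ≈ 3.605, σ ≈ 0.944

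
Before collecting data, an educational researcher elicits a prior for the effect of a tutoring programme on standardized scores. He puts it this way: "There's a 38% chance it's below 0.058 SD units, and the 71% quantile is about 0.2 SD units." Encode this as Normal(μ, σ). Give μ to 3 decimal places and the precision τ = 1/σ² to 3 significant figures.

The p-quantile of Normal(μ,σ) is μ + z_p·σ, with z_{0.38} = -0.3055 and z_{0.71} = 0.5534.
Eliminate σ: μ = (z₂·x₁ − z₁·x₂)/(z₂ − z₁) = (0.5534·0.058 − (-0.3055)·0.2)/0.8589 = 0.109.
Then σ = (x₂ − x₁)/(z₂ − z₁) = (0.2 − 0.058)/0.8589 = 0.165.
Precision τ = 1/σ² = 1/0.1653² = 36.6.

μ = 0.109, τ = 36.6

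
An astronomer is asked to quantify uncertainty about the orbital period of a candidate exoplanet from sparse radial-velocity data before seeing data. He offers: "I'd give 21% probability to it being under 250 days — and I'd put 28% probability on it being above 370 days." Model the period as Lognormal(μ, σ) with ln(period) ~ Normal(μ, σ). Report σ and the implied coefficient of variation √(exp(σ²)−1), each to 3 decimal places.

σ ≈ 0.282, CV ≈ 0.288

If T ~ Lognormal(μ,σ) then ln T ~ Normal(μ,σ), so the p-quantile of ln T is μ + z_p·σ.
ln(250) = 5.521 and ln(370) = 5.914; z_{0.21} = -0.8064, z_{0.72} = 0.5828.
σ = (5.914 − 5.521)/(0.5828 − (-0.8064)) = 0.282.
μ = 5.521 − (-0.8064)·0.282 = 5.749.
CV = √(exp(σ²)−1) = √(exp(0.0796)−1) = 0.288.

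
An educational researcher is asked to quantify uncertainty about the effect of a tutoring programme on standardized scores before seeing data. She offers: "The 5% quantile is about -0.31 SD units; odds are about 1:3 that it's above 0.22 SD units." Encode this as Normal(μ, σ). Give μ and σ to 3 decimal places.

μ = 0.066, σ = 0.229

For Normal(μ,σ), the p-quantile is μ + z_p·σ. Here z_{0.05} = -1.645, z_{0.75} = 0.6745.
So -0.31 = μ − 1.645σ and 0.22 = μ + 0.6745σ.
Subtracting: σ = (0.22 − -0.31)/(0.6745 − (-1.645)) = 0.229.
Then μ = -0.31 − (-1.645)·0.229 = 0.066.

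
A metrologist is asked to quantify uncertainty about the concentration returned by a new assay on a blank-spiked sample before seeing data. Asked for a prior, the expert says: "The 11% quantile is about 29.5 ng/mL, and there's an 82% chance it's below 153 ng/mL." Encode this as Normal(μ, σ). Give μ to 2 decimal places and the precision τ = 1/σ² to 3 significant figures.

μ = 100.22, τ = 0.000301

For Normal(μ,σ), the p-quantile is μ + z_p·σ. Here z_{0.11} = -1.227, z_{0.82} = 0.9154.
So 29.5 = μ − 1.227σ and 153 = μ + 0.9154σ.
Subtracting: σ = (153 − 29.5)/(0.9154 − (-1.227)) = 57.66.
Then μ = 29.5 − (-1.227)·57.66 = 100.22.
Precision τ = 1/σ² = 1/57.66² = 0.000301.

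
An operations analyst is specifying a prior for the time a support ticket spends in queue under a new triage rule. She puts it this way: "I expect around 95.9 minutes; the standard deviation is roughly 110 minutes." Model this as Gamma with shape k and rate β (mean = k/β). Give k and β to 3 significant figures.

k ≈ 0.76, β ≈ 0.00793

For Gamma(k, rate β): mean = k/β, variance = k/β², so CV = 1/√k.
CV = SD/mean = 110/95.9 = 1.147, hence k = 1/CV² = 0.76.
Then β = k/mean = 0.76/95.9 = 0.00793.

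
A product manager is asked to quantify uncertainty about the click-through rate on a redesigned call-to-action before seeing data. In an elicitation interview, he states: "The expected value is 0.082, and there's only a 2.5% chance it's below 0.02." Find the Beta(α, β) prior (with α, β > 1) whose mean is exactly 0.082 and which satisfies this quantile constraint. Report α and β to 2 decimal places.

With mean 0.082 fixed, write α = 0.082s, β = 0.918s where s = α+β.
Need P(θ < 0.02) = 0.025 under Beta(0.082s, 0.918s). Normal approximation: (q−m)/√(m(1−m)/s) ≈ z_{0.025} = -1.96, so s ≈ 0.082·0.918·(-1.96)²/(0.02−0.082)² = 75.2.
At s = 75.2: P(θ<0.02) ≈ 0.003. Adjusting to match 0.025 gives s ≈ 41.19.
So α = 0.082·41.19 ≈ 3.38, β = 0.918·41.19 ≈ 37.81.

α ≈ 3.38, β ≈ 37.81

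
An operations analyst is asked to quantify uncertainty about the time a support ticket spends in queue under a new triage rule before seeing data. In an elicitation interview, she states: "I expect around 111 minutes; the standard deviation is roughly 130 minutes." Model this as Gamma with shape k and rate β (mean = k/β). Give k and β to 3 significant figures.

For Gamma(k, rate β): mean = k/β, variance = k/β², so CV = 1/√k.
CV = SD/mean = 130/111 = 1.171, hence k = 1/CV² = 0.729.
Then β = k/mean = 0.729/111 = 0.00657.

k ≈ 0.729, β ≈ 0.00657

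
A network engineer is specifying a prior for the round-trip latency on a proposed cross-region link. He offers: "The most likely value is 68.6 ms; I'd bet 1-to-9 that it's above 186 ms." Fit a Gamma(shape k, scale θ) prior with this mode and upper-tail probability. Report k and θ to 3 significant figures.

k ≈ 2.92, θ ≈ 35.7

Gamma(k,θ) with k>1 has mode (k−1)θ, so θ = 68.6/(k−1).
Need P(X < 186) = 0.9 with θ tied to k this way. Start at k = 2, θ = 68.6: P(X<186) ≈ 0.753.
Too low — raise k to concentrate. Iterating converges to k ≈ 2.92.
Then θ = 68.6/(2.92−1) ≈ 35.7.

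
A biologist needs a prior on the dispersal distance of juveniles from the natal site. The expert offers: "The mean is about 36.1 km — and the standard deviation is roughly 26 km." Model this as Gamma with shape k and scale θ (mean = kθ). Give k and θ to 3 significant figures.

For Gamma(k, scale θ): mean = kθ, variance = kθ², so CV = 1/√k.
CV = SD/mean = 26/36.1 = 0.7202, hence k = 1/CV² = 1.93.
Then θ = mean/k = 36.1/1.93 = 18.7.

k ≈ 1.93, θ ≈ 18.7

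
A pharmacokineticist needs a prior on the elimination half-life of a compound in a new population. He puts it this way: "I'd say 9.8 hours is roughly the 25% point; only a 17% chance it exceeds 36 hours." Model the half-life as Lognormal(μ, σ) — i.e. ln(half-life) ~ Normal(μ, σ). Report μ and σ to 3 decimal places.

μ ≈ 2.821, σ ≈ 0.799

If T ~ Lognormal(μ,σ) then ln T ~ Normal(μ,σ), so the p-quantile of ln T is μ + z_p·σ.
ln(9.8) = 2.282 and ln(36) = 3.584; z_{0.25} = -0.6745, z_{0.83} = 0.9542.
σ = (3.584 − 2.282)/(0.9542 − (-0.6745)) = 0.799.
μ = 2.282 − (-0.6745)·0.799 = 2.821.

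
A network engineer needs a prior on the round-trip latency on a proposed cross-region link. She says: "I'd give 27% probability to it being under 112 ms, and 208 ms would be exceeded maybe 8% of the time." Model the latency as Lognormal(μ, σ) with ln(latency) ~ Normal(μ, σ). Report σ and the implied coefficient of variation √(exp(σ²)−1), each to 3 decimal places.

σ ≈ 0.307, CV ≈ 0.314

If T ~ Lognormal(μ,σ) then ln T ~ Normal(μ,σ), so the p-quantile of ln T is μ + z_p·σ.
ln(112) = 4.718 and ln(208) = 5.338; z_{0.27} = -0.6128, z_{0.92} = 1.405.
σ = (5.338 − 4.718)/(1.405 − (-0.6128)) = 0.307.
μ = 4.718 − (-0.6128)·0.307 = 4.906.
CV = √(exp(σ²)−1) = √(exp(0.0941)−1) = 0.314.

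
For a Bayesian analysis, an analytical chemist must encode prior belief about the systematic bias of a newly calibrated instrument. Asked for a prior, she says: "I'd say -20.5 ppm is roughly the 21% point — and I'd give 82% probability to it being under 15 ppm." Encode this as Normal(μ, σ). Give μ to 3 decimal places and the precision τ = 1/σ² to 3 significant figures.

For Normal(μ,σ), the p-quantile is μ + z_p·σ. Here z_{0.21} = -0.8064, z_{0.82} = 0.9154.
So -20.5 = μ − 0.8064σ and 15 = μ + 0.9154σ.
Subtracting: σ = (15 − -20.5)/(0.9154 − (-0.8064)) = 20.618.
Then μ = -20.5 − (-0.8064)·20.618 = -3.873.
Precision τ = 1/σ² = 1/20.62² = 0.00235.

μ = -3.873, τ = 0.00235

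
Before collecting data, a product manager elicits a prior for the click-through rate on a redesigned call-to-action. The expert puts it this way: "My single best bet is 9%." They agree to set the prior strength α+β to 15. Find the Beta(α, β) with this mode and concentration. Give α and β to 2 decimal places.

α = 2.17, β = 12.83

For α,β > 1 the Beta mode is (α−1)/(α+β−2). With α+β = 15, the mode is (α−1)/13.
Set (α−1)/13 = 0.09 → α = 1 + 0.09·13 = 2.17.
β = 15 − α = 12.83.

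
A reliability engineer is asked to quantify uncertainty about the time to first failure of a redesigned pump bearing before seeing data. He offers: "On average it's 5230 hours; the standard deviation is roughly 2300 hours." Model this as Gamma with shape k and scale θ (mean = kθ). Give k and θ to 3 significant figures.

k ≈ 5.17, θ ≈ 1010

For Gamma(k, scale θ): mean = kθ, variance = kθ², so CV = 1/√k.
CV = SD/mean = 2300/5230 = 0.4398, hence k = 1/CV² = 5.17.
Then θ = mean/k = 5230/5.17 = 1010.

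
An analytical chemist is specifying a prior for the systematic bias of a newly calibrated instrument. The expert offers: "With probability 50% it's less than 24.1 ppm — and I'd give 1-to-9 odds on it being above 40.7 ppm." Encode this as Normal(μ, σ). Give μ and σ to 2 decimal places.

The p-quantile of Normal(μ,σ) is μ + z_p·σ, with z_{0.5} = 0 and z_{0.9} = 1.282.
Eliminate σ: μ = (z₂·x₁ − z₁·x₂)/(z₂ − z₁) = (1.282·24.1 − (0)·40.7)/1.282 = 24.10.
Then σ = (x₂ − x₁)/(z₂ − z₁) = (40.7 − 24.1)/1.282 = 12.95.

μ = 24.10, σ = 12.95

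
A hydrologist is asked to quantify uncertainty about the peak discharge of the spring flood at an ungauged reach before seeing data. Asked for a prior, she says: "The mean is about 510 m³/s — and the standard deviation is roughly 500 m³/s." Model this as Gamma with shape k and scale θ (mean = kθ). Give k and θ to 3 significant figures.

For Gamma(k, scale θ): mean = kθ, variance = kθ², so CV = 1/√k.
CV = SD/mean = 500/510 = 0.9804, hence k = 1/CV² = 1.04.
Then θ = mean/k = 510/1.04 = 490.

k ≈ 1.04, θ ≈ 490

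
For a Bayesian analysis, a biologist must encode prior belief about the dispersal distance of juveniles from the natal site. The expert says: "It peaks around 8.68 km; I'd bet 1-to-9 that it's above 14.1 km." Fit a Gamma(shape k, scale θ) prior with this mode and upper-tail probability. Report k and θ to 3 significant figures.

k ≈ 9, θ ≈ 1.09

Gamma(k,θ) with k>1 has mode (k−1)θ, so θ = 8.68/(k−1).
Need P(X < 14.1) = 0.9 with θ tied to k this way. Start at k = 2, θ = 8.68: P(X<14.1) ≈ 0.483.
Too low — raise k to concentrate. Iterating converges to k ≈ 9.
Then θ = 8.68/(9−1) ≈ 1.09.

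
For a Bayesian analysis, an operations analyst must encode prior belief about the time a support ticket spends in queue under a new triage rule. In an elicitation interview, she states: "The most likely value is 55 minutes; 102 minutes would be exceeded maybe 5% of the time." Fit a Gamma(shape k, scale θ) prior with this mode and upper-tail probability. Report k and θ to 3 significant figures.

Gamma(k,θ) with k>1 has mode (k−1)θ, so θ = 55/(k−1).
Need P(X < 102) = 0.95 with θ tied to k this way. Start at k = 2, θ = 55: P(X<102) ≈ 0.553.
Too low — raise k to concentrate. Iterating converges to k ≈ 8.3.
Then θ = 55/(8.3−1) ≈ 7.54.

k ≈ 8.3, θ ≈ 7.54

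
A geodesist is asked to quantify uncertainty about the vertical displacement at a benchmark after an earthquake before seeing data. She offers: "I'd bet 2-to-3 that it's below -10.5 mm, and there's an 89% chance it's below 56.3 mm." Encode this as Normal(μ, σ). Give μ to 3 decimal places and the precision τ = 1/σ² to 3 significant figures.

For Normal(μ,σ), the p-quantile is μ + z_p·σ. Here z_{0.4} = -0.2533, z_{0.89} = 1.227.
So -10.5 = μ − 0.2533σ and 56.3 = μ + 1.227σ.
Subtracting: σ = (56.3 − -10.5)/(1.227 − (-0.2533)) = 45.139.
Then μ = -10.5 − (-0.2533)·45.139 = 0.936.
Precision τ = 1/σ² = 1/45.14² = 0.000491.

μ = 0.936, τ = 0.000491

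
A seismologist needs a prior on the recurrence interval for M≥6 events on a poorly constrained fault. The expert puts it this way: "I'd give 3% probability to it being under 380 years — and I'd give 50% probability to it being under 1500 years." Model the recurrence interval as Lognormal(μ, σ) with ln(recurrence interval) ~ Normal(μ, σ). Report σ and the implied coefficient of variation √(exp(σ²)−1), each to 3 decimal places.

If T ~ Lognormal(μ,σ) then ln T ~ Normal(μ,σ), so the p-quantile of ln T is μ + z_p·σ.
ln(380) = 5.94 and ln(1500) = 7.313; z_{0.03} = -1.881, z_{0.5} = 0.
σ = (7.313 − 5.94)/(0 − (-1.881)) = 0.730.
μ = 5.94 − (-1.881)·0.730 = 7.313.
CV = √(exp(σ²)−1) = √(exp(0.5330)−1) = 0.839.

σ ≈ 0.730, CV ≈ 0.839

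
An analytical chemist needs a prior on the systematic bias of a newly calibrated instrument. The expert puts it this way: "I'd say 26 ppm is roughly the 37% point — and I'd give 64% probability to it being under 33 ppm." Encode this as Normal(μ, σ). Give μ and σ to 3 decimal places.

μ = 29.365, σ = 10.140

The p-quantile of Normal(μ,σ) is μ + z_p·σ, with z_{0.37} = -0.3319 and z_{0.64} = 0.3585.
Eliminate σ: μ = (z₂·x₁ − z₁·x₂)/(z₂ − z₁) = (0.3585·26 − (-0.3319)·33)/0.6903 = 29.365.
Then σ = (x₂ − x₁)/(z₂ − z₁) = (33 − 26)/0.6903 = 10.140.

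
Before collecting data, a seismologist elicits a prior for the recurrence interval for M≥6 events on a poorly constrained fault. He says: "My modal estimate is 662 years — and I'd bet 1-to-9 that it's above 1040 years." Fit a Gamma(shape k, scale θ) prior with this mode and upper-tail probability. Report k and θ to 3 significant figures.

k ≈ 10.2, θ ≈ 72.1

Gamma(k,θ) with k>1 has mode (k−1)θ, so θ = 662/(k−1).
Need P(X < 1040) = 0.9 with θ tied to k this way. Start at k = 2, θ = 662: P(X<1040) ≈ 0.466.
Too low — raise k to concentrate. Iterating converges to k ≈ 10.2.
Then θ = 662/(10.2−1) ≈ 72.1.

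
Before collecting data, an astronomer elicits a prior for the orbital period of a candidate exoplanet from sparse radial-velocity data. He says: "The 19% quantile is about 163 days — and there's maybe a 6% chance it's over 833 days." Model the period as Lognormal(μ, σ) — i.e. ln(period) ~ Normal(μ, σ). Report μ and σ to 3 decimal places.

If T ~ Lognormal(μ,σ) then ln T ~ Normal(μ,σ), so the p-quantile of ln T is μ + z_p·σ.
ln(163) = 5.094 and ln(833) = 6.725; z_{0.19} = -0.8779, z_{0.94} = 1.555.
σ = (6.725 − 5.094)/(1.555 − (-0.8779)) = 0.671.
μ = 5.094 − (-0.8779)·0.671 = 5.682.

μ ≈ 5.682, σ ≈ 0.671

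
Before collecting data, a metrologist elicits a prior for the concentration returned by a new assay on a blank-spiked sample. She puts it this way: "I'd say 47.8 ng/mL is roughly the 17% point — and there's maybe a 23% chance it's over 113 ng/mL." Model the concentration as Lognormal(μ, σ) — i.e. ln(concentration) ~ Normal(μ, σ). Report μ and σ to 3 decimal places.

μ ≈ 4.352, σ ≈ 0.508

If T ~ Lognormal(μ,σ) then ln T ~ Normal(μ,σ), so the p-quantile of ln T is μ + z_p·σ.
ln(47.8) = 3.867 and ln(113) = 4.727; z_{0.17} = -0.9542, z_{0.77} = 0.7388.
σ = (4.727 − 3.867)/(0.7388 − (-0.9542)) = 0.508.
μ = 3.867 − (-0.9542)·0.508 = 4.352.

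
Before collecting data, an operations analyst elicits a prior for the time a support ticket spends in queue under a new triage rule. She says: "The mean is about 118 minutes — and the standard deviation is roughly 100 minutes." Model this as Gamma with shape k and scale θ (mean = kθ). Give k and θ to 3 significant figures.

For Gamma(k, scale θ): mean = kθ, variance = kθ², so CV = 1/√k.
CV = SD/mean = 100/118 = 0.8475, hence k = 1/CV² = 1.39.
Then θ = mean/k = 118/1.39 = 84.7.

k ≈ 1.39, θ ≈ 84.7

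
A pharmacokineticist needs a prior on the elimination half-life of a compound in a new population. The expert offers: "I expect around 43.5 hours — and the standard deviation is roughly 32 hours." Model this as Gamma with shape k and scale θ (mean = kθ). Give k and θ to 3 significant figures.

k ≈ 1.85, θ ≈ 23.5

For Gamma(k, scale θ): mean = kθ, variance = kθ², so CV = 1/√k.
CV = SD/mean = 32/43.5 = 0.7356, hence k = 1/CV² = 1.85.
Then θ = mean/k = 43.5/1.85 = 23.5.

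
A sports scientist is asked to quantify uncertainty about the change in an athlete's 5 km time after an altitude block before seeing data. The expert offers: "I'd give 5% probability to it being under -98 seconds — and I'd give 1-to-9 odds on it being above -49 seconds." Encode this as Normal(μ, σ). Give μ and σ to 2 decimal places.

μ = -70.46, σ = 16.74

For Normal(μ,σ), the p-quantile is μ + z_p·σ. Here z_{0.05} = -1.645, z_{0.9} = 1.282.
So -98 = μ − 1.645σ and -49 = μ + 1.282σ.
Subtracting: σ = (-49 − -98)/(1.282 − (-1.645)) = 16.74.
Then μ = -98 − (-1.645)·16.74 = -70.46.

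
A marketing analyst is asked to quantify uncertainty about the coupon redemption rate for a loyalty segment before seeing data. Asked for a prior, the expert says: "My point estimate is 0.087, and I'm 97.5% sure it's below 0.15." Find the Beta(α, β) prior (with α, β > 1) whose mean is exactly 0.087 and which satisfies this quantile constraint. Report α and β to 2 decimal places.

α ≈ 8.51, β ≈ 89.26

With mean 0.087 fixed, write α = 0.087s, β = 0.913s where s = α+β.
Need P(θ < 0.15) = 0.975 under Beta(0.087s, 0.913s). Normal approximation: (q−m)/√(m(1−m)/s) ≈ z_{0.975} = 1.96, so s ≈ 0.087·0.913·(1.96)²/(0.15−0.087)² = 76.9.
At s = 76.9: P(θ<0.15) ≈ 0.961. Adjusting to match 0.975 gives s ≈ 97.77.
So α = 0.087·97.77 ≈ 8.51, β = 0.913·97.77 ≈ 89.26.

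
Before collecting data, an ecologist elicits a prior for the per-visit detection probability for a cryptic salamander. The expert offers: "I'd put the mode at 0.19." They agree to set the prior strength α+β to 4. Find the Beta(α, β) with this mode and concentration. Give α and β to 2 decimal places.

α = 1.38, β = 2.62

For α,β > 1 the Beta mode is (α−1)/(α+β−2). With α+β = 4, the mode is (α−1)/2.
Set (α−1)/2 = 0.19 → α = 1 + 0.19·2 = 1.38.
β = 4 − α = 2.62.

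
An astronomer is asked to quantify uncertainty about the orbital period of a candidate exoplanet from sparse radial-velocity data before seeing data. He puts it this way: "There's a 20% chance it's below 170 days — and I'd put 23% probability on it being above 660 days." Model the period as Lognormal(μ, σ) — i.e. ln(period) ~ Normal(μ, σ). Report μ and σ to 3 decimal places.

If T ~ Lognormal(μ,σ) then ln T ~ Normal(μ,σ), so the p-quantile of ln T is μ + z_p·σ.
ln(170) = 5.136 and ln(660) = 6.492; z_{0.2} = -0.8416, z_{0.77} = 0.7388.
σ = (6.492 − 5.136)/(0.7388 − (-0.8416)) = 0.858.
μ = 5.136 − (-0.8416)·0.858 = 5.858.

μ ≈ 5.858, σ ≈ 0.858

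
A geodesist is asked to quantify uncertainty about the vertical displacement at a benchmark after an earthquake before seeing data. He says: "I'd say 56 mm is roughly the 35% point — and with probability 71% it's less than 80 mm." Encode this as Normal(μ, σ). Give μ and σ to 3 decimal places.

μ = 65.852, σ = 25.567

The p-quantile of Normal(μ,σ) is μ + z_p·σ, with z_{0.35} = -0.3853 and z_{0.71} = 0.5534.
Eliminate σ: μ = (z₂·x₁ − z₁·x₂)/(z₂ − z₁) = (0.5534·56 − (-0.3853)·80)/0.9387 = 65.852.
Then σ = (x₂ − x₁)/(z₂ − z₁) = (80 − 56)/0.9387 = 25.567.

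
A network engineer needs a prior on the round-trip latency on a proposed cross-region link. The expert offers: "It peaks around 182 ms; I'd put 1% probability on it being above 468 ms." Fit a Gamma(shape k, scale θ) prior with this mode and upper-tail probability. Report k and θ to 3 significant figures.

k ≈ 6.23, θ ≈ 34.8

Gamma(k,θ) with k>1 has mode (k−1)θ, so θ = 182/(k−1).
Need P(X < 468) = 0.99 with θ tied to k this way. Start at k = 2, θ = 182: P(X<468) ≈ 0.727.
Too low — raise k to concentrate. Iterating converges to k ≈ 6.23.
Then θ = 182/(6.23−1) ≈ 34.8.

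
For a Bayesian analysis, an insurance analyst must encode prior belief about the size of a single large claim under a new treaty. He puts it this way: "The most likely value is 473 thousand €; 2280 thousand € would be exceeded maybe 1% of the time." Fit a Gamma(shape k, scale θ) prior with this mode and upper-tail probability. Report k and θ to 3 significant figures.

k ≈ 2.6, θ ≈ 295

Gamma(k,θ) with k>1 has mode (k−1)θ, so θ = 473/(k−1).
Need P(X < 2280) = 0.99 with θ tied to k this way. Start at k = 2, θ = 473: P(X<2280) ≈ 0.953.
Too low — raise k to concentrate. Iterating converges to k ≈ 2.6.
Then θ = 473/(2.6−1) ≈ 295.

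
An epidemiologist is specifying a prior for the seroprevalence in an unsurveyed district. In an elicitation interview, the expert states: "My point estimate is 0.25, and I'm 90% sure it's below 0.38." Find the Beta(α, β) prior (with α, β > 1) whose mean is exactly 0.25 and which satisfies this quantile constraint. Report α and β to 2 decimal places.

α ≈ 4.81, β ≈ 14.44

With mean 0.25 fixed, write α = 0.25s, β = 0.75s where s = α+β.
Need P(θ < 0.38) = 0.9 under Beta(0.25s, 0.75s). Normal approximation: (q−m)/√(m(1−m)/s) ≈ z_{0.9} = 1.28, so s ≈ 0.25·0.75·(1.28)²/(0.38−0.25)² = 18.2.
At s = 18.2: P(θ<0.38) ≈ 0.894. Adjusting to match 0.9 gives s ≈ 19.26.
So α = 0.25·19.26 ≈ 4.81, β = 0.75·19.26 ≈ 14.44.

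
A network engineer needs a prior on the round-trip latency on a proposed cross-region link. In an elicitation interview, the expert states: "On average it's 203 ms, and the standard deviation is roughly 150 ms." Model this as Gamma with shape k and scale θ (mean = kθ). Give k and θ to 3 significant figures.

For Gamma(k, scale θ): mean = kθ, variance = kθ², so CV = 1/√k.
CV = SD/mean = 150/203 = 0.7389, hence k = 1/CV² = 1.83.
Then θ = mean/k = 203/1.83 = 111.

k ≈ 1.83, θ ≈ 111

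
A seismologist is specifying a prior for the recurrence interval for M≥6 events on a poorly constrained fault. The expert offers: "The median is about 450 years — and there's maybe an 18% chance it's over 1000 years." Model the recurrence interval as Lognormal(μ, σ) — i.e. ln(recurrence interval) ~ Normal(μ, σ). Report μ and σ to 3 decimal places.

If T ~ Lognormal(μ,σ) then ln T ~ Normal(μ,σ), so the p-quantile of ln T is μ + z_p·σ.
ln(450) = 6.109 and ln(1000) = 6.908; z_{0.5} = 0, z_{0.82} = 0.9154.
σ = (6.908 − 6.109)/(0.9154 − (0)) = 0.872.
μ = 6.109 − (0)·0.872 = 6.109.

μ ≈ 6.109, σ ≈ 0.872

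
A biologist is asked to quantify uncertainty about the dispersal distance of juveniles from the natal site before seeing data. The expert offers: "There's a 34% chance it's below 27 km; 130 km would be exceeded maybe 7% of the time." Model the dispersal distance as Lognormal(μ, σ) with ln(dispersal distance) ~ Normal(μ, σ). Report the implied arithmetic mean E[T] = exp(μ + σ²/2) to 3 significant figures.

E[T] ≈ 53.8 km

If T ~ Lognormal(μ,σ) then ln T ~ Normal(μ,σ), so the p-quantile of ln T is μ + z_p·σ.
ln(27) = 3.296 and ln(130) = 4.868; z_{0.34} = -0.4125, z_{0.93} = 1.476.
σ = (4.868 − 3.296)/(1.476 − (-0.4125)) = 0.832.
μ = 3.296 − (-0.4125)·0.832 = 3.639.
E[T] = exp(μ + σ²/2) = exp(3.639 + 0.3464) = 53.8 km.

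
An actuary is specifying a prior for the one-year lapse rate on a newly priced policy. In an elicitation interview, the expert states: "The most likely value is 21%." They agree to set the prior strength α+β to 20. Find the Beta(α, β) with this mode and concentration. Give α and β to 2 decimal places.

α = 4.78, β = 15.22

For α,β > 1 the Beta mode is (α−1)/(α+β−2). With α+β = 20, the mode is (α−1)/18.
Set (α−1)/18 = 0.21 → α = 1 + 0.21·18 = 4.78.
β = 20 − α = 15.22.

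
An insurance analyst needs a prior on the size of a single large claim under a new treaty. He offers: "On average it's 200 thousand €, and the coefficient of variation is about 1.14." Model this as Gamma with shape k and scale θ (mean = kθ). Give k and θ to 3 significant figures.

k ≈ 0.769, θ ≈ 260

For Gamma(k, scale θ): mean = kθ, variance = kθ², so CV = 1/√k.
CV = 1.14, hence k = 1/CV² = 0.769.
Then θ = mean/k = 200/0.769 = 260.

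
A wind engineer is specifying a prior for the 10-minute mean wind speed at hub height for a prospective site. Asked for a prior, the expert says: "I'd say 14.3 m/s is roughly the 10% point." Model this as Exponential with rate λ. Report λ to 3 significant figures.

λ ≈ 0.00737

P(T < 14.3) = 1 − e^(−λ·14.3) = 0.1, so λ = −ln(1−0.1)/14.3 = −ln(0.9)/14.3 = 0.00737.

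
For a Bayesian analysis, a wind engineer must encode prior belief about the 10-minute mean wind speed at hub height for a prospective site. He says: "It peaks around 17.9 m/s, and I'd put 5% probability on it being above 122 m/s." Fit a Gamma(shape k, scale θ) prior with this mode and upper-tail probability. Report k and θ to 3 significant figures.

k ≈ 1.6, θ ≈ 29.9

Gamma(k,θ) with k>1 has mode (k−1)θ, so θ = 17.9/(k−1).
Need P(X < 122) = 0.95 with θ tied to k this way. Start at k = 2, θ = 17.9: P(X<122) ≈ 0.991.
Too high — lower k to spread out. Iterating converges to k ≈ 1.6.
Then θ = 17.9/(1.6−1) ≈ 29.9.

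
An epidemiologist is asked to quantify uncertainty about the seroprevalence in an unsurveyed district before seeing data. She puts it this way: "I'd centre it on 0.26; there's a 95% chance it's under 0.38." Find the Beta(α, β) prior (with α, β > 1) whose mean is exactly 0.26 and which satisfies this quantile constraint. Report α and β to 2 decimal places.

With mean 0.26 fixed, write α = 0.26s, β = 0.74s where s = α+β.
Need P(θ < 0.38) = 0.95 under Beta(0.26s, 0.74s). Normal approximation: (q−m)/√(m(1−m)/s) ≈ z_{0.95} = 1.64, so s ≈ 0.26·0.74·(1.64)²/(0.38−0.26)² = 36.1.
At s = 36.1: P(θ<0.38) ≈ 0.943. Adjusting to match 0.95 gives s ≈ 39.58.
So α = 0.26·39.58 ≈ 10.29, β = 0.74·39.58 ≈ 29.29.

α ≈ 10.29, β ≈ 29.29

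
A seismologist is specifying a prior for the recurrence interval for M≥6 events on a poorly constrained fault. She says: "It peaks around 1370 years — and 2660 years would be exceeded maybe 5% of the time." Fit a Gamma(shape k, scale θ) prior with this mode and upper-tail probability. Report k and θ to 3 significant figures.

k ≈ 7.31, θ ≈ 217

Gamma(k,θ) with k>1 has mode (k−1)θ, so θ = 1370/(k−1).
Need P(X < 2660) = 0.95 with θ tied to k this way. Start at k = 2, θ = 1370: P(X<2660) ≈ 0.578.
Too low — raise k to concentrate. Iterating converges to k ≈ 7.31.
Then θ = 1370/(7.31−1) ≈ 217.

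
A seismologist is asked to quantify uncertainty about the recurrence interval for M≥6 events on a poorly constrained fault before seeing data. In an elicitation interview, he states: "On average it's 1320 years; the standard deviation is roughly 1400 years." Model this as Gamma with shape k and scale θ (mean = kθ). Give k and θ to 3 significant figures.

For Gamma(k, scale θ): mean = kθ, variance = kθ², so CV = 1/√k.
CV = SD/mean = 1400/1320 = 1.061, hence k = 1/CV² = 0.889.
Then θ = mean/k = 1320/0.889 = 1480.

k ≈ 0.889, θ ≈ 1480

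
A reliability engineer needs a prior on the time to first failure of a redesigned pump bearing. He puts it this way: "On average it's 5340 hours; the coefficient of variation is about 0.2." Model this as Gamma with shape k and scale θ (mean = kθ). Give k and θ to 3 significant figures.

For Gamma(k, scale θ): mean = kθ, variance = kθ², so CV = 1/√k.
CV = 0.2, hence k = 1/CV² = 25.
Then θ = mean/k = 5340/25 = 214.

k ≈ 25, θ ≈ 214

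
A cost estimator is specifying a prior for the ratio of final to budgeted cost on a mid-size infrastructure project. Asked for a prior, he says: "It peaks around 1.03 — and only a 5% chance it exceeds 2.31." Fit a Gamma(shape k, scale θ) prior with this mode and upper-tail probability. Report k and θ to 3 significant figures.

Gamma(k,θ) with k>1 has mode (k−1)θ, so θ = 1.03/(k−1).
Need P(X < 2.31) = 0.95 with θ tied to k this way. Start at k = 2, θ = 1.03: P(X<2.31) ≈ 0.656.
Too low — raise k to concentrate. Iterating converges to k ≈ 5.21.
Then θ = 1.03/(5.21−1) ≈ 0.245.

k ≈ 5.21, θ ≈ 0.245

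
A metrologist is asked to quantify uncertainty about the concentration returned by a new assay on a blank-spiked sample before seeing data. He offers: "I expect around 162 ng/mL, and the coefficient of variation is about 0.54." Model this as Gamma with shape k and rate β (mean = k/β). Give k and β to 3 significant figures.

For Gamma(k, rate β): mean = k/β, variance = k/β², so CV = 1/√k.
CV = 0.54, hence k = 1/CV² = 3.43.
Then β = k/mean = 3.43/162 = 0.0212.

k ≈ 3.43, β ≈ 0.0212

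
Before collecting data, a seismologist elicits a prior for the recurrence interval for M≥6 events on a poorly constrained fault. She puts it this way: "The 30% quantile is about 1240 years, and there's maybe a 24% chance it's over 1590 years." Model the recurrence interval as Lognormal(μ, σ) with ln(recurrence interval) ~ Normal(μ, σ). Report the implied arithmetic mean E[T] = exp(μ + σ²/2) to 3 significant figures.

E[T] ≈ 1410 years

If T ~ Lognormal(μ,σ) then ln T ~ Normal(μ,σ), so the p-quantile of ln T is μ + z_p·σ.
ln(1240) = 7.123 and ln(1590) = 7.371; z_{0.3} = -0.5244, z_{0.76} = 0.7063.
σ = (7.371 − 7.123)/(0.7063 − (-0.5244)) = 0.202.
μ = 7.123 − (-0.5244)·0.202 = 7.229.
E[T] = exp(μ + σ²/2) = exp(7.229 + 0.0204) = 1410 years.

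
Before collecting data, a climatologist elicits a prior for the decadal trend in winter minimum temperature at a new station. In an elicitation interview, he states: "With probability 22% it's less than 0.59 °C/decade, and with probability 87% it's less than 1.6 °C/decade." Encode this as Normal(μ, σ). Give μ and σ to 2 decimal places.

The p-quantile of Normal(μ,σ) is μ + z_p·σ, with z_{0.22} = -0.7722 and z_{0.87} = 1.126.
Eliminate σ: μ = (z₂·x₁ − z₁·x₂)/(z₂ − z₁) = (1.126·0.59 − (-0.7722)·1.6)/1.899 = 1.00.
Then σ = (x₂ − x₁)/(z₂ − z₁) = (1.6 − 0.59)/1.899 = 0.53.

μ = 1.00, σ = 0.53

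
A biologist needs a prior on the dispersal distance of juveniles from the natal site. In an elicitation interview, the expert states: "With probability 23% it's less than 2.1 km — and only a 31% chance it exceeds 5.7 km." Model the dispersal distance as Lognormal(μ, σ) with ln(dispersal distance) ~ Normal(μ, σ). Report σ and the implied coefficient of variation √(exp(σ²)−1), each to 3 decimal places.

If T ~ Lognormal(μ,σ) then ln T ~ Normal(μ,σ), so the p-quantile of ln T is μ + z_p·σ.
ln(2.1) = 0.7419 and ln(5.7) = 1.74; z_{0.23} = -0.7388, z_{0.69} = 0.4959.
σ = (1.74 − 0.7419)/(0.4959 − (-0.7388)) = 0.809.
μ = 0.7419 − (-0.7388)·0.809 = 1.339.
CV = √(exp(σ²)−1) = √(exp(0.6540)−1) = 0.961.

σ ≈ 0.809, CV ≈ 0.961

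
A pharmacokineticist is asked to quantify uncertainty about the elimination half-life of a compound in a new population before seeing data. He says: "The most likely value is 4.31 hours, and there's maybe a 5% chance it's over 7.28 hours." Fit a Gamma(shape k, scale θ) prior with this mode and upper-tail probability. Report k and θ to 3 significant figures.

Gamma(k,θ) with k>1 has mode (k−1)θ, so θ = 4.31/(k−1).
Need P(X < 7.28) = 0.95 with θ tied to k this way. Start at k = 2, θ = 4.31: P(X<7.28) ≈ 0.503.
Too low — raise k to concentrate. Iterating converges to k ≈ 11.2.
Then θ = 4.31/(11.2−1) ≈ 0.424.

k ≈ 11.2, θ ≈ 0.424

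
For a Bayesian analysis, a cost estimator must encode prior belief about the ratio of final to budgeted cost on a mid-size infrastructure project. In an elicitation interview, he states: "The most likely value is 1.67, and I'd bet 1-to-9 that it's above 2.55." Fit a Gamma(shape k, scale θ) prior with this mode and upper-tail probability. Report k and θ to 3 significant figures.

k ≈ 11.4, θ ≈ 0.16

Gamma(k,θ) with k>1 has mode (k−1)θ, so θ = 1.67/(k−1).
Need P(X < 2.55) = 0.9 with θ tied to k this way. Start at k = 2, θ = 1.67: P(X<2.55) ≈ 0.451.
Too low — raise k to concentrate. Iterating converges to k ≈ 11.4.
Then θ = 1.67/(11.4−1) ≈ 0.16.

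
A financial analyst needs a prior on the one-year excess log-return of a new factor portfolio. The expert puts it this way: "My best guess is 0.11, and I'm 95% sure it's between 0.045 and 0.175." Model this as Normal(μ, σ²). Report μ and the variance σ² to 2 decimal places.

μ = 0.11, σ² = 0.00

A symmetric 95% interval runs μ ± z·σ with z = 1.96.
Half-width = 0.065, so σ = 0.065/1.96 = 0.033 and σ² = 0.00.
μ is the stated best guess, 0.11.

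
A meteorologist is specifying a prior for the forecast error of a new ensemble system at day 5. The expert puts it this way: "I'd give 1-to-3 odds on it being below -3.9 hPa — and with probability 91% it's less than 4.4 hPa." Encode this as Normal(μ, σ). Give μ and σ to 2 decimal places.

μ = -1.12, σ = 4.12

For Normal(μ,σ), the p-quantile is μ + z_p·σ. Here z_{0.25} = -0.6745, z_{0.91} = 1.341.
So -3.9 = μ − 0.6745σ and 4.4 = μ + 1.341σ.
Subtracting: σ = (4.4 − -3.9)/(1.341 − (-0.6745)) = 4.12.
Then μ = -3.9 − (-0.6745)·4.12 = -1.12.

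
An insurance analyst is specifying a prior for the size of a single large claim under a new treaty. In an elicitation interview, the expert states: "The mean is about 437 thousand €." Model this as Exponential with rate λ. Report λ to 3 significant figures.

λ ≈ 0.00229

Exponential mean = 1/λ, so λ = 1/437.0 = 0.00229.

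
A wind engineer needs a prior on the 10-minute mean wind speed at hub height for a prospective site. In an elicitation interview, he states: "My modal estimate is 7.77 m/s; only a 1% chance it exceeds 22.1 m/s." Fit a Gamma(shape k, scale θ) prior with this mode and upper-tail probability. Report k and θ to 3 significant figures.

k ≈ 5.17, θ ≈ 1.86

Gamma(k,θ) with k>1 has mode (k−1)θ, so θ = 7.77/(k−1).
Need P(X < 22.1) = 0.99 with θ tied to k this way. Start at k = 2, θ = 7.77: P(X<22.1) ≈ 0.776.
Too low — raise k to concentrate. Iterating converges to k ≈ 5.17.
Then θ = 7.77/(5.17−1) ≈ 1.86.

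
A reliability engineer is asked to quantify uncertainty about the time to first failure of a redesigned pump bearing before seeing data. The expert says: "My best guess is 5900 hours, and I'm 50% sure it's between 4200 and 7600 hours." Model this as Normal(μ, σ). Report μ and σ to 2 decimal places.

μ = 5900.00, σ = 2520.42

A symmetric 50% interval runs μ ± z·σ with z = 0.6745.
Half-width = 1700, so σ = 1700/0.6745 = 2520.42.
μ is the stated best guess, 5900.00.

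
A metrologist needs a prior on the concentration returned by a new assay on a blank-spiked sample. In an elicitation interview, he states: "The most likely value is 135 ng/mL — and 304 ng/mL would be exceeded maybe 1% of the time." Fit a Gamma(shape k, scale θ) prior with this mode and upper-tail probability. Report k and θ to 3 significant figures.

Gamma(k,θ) with k>1 has mode (k−1)θ, so θ = 135/(k−1).
Need P(X < 304) = 0.99 with θ tied to k this way. Start at k = 2, θ = 135: P(X<304) ≈ 0.658.
Too low — raise k to concentrate. Iterating converges to k ≈ 8.28.
Then θ = 135/(8.28−1) ≈ 18.5.

k ≈ 8.28, θ ≈ 18.5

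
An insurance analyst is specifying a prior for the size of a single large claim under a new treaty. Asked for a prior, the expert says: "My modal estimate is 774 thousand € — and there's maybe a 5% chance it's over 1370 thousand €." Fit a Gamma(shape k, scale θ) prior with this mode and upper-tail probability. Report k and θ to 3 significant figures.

k ≈ 9.55, θ ≈ 90.5

Gamma(k,θ) with k>1 has mode (k−1)θ, so θ = 774/(k−1).
Need P(X < 1370) = 0.95 with θ tied to k this way. Start at k = 2, θ = 774: P(X<1370) ≈ 0.528.
Too low — raise k to concentrate. Iterating converges to k ≈ 9.55.
Then θ = 774/(9.55−1) ≈ 90.5.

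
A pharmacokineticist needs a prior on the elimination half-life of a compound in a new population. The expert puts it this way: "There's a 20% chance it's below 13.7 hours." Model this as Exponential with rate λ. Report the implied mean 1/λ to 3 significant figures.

P(T < 13.7) = 1 − e^(−λ·13.7) = 0.2, so λ = −ln(1−0.2)/13.7 = −ln(0.8)/13.7 = 0.0163.
Mean = 1/λ = 61.4 hours.

mean ≈ 61.4 hours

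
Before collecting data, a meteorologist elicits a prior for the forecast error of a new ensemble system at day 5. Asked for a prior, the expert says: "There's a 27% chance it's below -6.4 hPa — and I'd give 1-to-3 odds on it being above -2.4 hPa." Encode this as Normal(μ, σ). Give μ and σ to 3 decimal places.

μ = -4.496, σ = 3.107

For Normal(μ,σ), the p-quantile is μ + z_p·σ. Here z_{0.27} = -0.6128, z_{0.75} = 0.6745.
So -6.4 = μ − 0.6128σ and -2.4 = μ + 0.6745σ.
Subtracting: σ = (-2.4 − -6.4)/(0.6745 − (-0.6128)) = 3.107.
Then μ = -6.4 − (-0.6128)·3.107 = -4.496.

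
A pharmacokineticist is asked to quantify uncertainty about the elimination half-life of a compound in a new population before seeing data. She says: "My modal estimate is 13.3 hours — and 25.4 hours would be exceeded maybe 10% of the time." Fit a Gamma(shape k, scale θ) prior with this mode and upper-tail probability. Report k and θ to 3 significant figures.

Gamma(k,θ) with k>1 has mode (k−1)θ, so θ = 13.3/(k−1).
Need P(X < 25.4) = 0.9 with θ tied to k this way. Start at k = 2, θ = 13.3: P(X<25.4) ≈ 0.569.
Too low — raise k to concentrate. Iterating converges to k ≈ 5.57.
Then θ = 13.3/(5.57−1) ≈ 2.91.

k ≈ 5.57, θ ≈ 2.91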